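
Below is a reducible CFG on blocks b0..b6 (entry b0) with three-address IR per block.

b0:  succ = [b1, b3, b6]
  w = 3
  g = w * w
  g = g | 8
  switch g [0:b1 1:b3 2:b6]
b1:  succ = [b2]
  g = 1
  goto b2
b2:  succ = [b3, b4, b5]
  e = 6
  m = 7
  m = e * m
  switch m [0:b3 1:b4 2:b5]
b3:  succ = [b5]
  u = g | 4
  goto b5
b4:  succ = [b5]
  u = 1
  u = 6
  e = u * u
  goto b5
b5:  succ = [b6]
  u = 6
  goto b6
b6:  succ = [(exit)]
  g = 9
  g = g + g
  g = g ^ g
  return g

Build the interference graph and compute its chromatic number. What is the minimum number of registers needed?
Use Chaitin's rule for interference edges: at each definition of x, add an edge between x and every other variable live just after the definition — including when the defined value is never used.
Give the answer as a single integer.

Answer: 3

Working:
Per-block:
  b0: {g,w} / ∅
  b1: {g} / ∅
  b2: {e,m} / ∅
  b3: {u} / {g}
  b4: {e,u} / ∅
  b5: {u} / ∅
  b6: {g} / ∅

Live sets:
  live b0: ∅→{g}
  live b1: ∅→{g}
  live b2: {g}→{g}
  live b3: {g}→∅
  live b4: ∅→∅
  live b5: ∅→∅
  live b6: ∅→∅

Interfere edges:
  e↔{g,m}
  g↔{e,m}
  m↔{e,g}
  u↔∅
  w↔∅

Registers:
  lower bound: {e,g,m} mutually conflict ⇒ χ ≥ 3
  assign e→R0 g→R1 m→R2 u→R0 w→R0 — no edge inside a register ⇒ χ ≤ 3
  χ = 3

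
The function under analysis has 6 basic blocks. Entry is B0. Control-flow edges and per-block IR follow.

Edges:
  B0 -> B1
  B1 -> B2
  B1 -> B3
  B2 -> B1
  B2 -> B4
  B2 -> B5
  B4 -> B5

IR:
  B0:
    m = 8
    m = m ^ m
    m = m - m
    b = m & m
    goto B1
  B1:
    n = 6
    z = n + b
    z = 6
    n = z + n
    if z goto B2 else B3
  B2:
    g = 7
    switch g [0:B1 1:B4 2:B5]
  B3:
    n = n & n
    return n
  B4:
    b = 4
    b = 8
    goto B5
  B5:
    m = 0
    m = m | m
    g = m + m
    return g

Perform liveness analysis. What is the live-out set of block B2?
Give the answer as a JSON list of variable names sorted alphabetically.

def/use:
  B0 def {b,m} use ∅
  B1 def {n,z} use {b}
  B2 def {g} use ∅
  B3 def {n} use {n}
  B4 def {b} use ∅
  B5 def {g,m} use ∅

Live sets:
  B0: in=∅ out={b}
  B1: in={b} out={b,n}
  B2: in={b} out={b}
  B3: in={n} out=∅
  B4: in=∅ out=∅
  B5: in=∅ out=∅

live-out(B2) = ["b"]

Answer: ["b"]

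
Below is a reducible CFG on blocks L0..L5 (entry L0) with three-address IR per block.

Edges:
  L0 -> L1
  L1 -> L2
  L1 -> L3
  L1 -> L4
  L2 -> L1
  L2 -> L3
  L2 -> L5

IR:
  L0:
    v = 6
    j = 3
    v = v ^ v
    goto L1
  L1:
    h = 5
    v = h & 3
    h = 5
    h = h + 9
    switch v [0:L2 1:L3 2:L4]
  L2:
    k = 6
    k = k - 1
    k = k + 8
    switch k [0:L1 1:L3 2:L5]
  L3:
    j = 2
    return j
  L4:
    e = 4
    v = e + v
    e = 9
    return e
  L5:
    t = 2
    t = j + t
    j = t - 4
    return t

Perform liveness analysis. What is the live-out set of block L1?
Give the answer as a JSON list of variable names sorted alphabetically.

Answer: ["j", "v"]

Working:
def/use:
  L0: {j,v} / ∅
  L1: {h,v} / ∅
  L2: {k} / ∅
  L3: {j} / ∅
  L4: {e,v} / {v}
  L5: {j,t} / {j}

Live sets:
  L0: in=∅ out={j}
  L1: in={j} out={j,v}
  L2: in={j} out={j}
  L3: in=∅ out=∅
  L4: in={v} out=∅
  L5: in={j} out=∅

live-out(L1) = ["j", "v"]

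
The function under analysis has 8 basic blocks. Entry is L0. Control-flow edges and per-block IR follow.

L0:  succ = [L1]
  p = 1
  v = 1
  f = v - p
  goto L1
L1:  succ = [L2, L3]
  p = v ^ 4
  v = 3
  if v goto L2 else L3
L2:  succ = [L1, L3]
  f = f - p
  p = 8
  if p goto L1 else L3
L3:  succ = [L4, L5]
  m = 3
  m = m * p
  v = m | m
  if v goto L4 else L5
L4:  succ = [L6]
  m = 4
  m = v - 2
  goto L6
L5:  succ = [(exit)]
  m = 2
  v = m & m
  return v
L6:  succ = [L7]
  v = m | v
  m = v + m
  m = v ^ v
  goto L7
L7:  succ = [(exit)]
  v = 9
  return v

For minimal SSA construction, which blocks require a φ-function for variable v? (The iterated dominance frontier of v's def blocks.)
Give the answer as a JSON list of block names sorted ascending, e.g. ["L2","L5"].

Answer: ["L1"]

Derivation:
idom tree: L1←L0 L2←L1 L3←L1 L4←L3 L5←L3 L6←L4 L7←L6
Dom∩ at merges:
  L1: preds {L0,L2}: {L0} ∩ {L0,L1,L2} = {L0}; idom=L0
  L3: preds {L1,L2}: {L0,L1} ∩ {L0,L1,L2} = {L0,L1}; idom=L1

DF derivation:
  L1←L0: walk · to L0
  L1←L2: walk L2→L1 to L0
  L3←L1: walk · to L1
  L3←L2: walk L2 to L1
  L0: DF=∅
  L1: DF={L1}
  L2: DF={L1,L3}
  L3: DF=∅
  L4: DF=∅
  L5: DF=∅
  L6: DF=∅
  L7: DF=∅

φ for v: defs {L0,L1,L3,L5,L6,L7}
  DF⁺ = {L1}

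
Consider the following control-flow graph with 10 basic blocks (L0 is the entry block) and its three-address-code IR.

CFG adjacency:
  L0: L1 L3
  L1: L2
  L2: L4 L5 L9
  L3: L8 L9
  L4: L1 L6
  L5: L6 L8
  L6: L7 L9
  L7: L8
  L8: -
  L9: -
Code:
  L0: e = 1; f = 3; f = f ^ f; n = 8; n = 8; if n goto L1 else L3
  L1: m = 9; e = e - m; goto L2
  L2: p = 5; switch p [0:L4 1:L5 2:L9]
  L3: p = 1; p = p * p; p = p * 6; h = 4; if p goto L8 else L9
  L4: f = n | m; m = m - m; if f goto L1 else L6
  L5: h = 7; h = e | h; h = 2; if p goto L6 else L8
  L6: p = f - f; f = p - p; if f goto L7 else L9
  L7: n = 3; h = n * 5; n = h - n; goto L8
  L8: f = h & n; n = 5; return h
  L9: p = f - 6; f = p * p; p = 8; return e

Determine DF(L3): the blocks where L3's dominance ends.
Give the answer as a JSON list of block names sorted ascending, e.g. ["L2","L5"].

Answer: ["L8", "L9"]

Working:
idom tree: L1←L0 L2←L1 L3←L0 L4←L2 L5←L2 L6←L2 L7←L6 L8←L0 L9←L0
Dom at joins:
  L1: preds {L0,L4}: {L0} ∩ {L0,L1,L2,L4} = {L0}; idom=L0
  L6: preds {L4,L5}: {L0,L1,L2,L4} ∩ {L0,L1,L2,L5} = {L0,L1,L2}; idom=L2
  L8: preds {L3,L5,L7}: {L0,L3} ∩ {L0,L1,L2,L5} ∩ {L0,L1,L2,L6,L7} = {L0}; idom=L0
  L9: preds {L2,L3,L6}: {L0,L1,L2} ∩ {L0,L3} ∩ {L0,L1,L2,L6} = {L0}; idom=L0

DF derivation:
  join L1 pred L0: · stop@L0
  join L1 pred L4: L4→L2→L1 stop@L0
  join L6 pred L4: L4 stop@L2
  join L6 pred L5: L5 stop@L2
  join L8 pred L3: L3 stop@L0
  join L8 pred L5: L5→L2→L1 stop@L0
  join L8 pred L7: L7→L6→L2→L1 stop@L0
  join L9 pred L2: L2→L1 stop@L0
  join L9 pred L3: L3 stop@L0
  join L9 pred L6: L6→L2→L1 stop@L0
  DF(L0)=∅
  DF(L1)={L1,L8,L9}
  DF(L2)={L1,L8,L9}
  DF(L3)={L8,L9}
  DF(L4)={L1,L6}
  DF(L5)={L6,L8}
  DF(L6)={L8,L9}
  DF(L7)={L8}
  DF(L8)=∅
  DF(L9)=∅

DF(L3) = ["L8", "L9"]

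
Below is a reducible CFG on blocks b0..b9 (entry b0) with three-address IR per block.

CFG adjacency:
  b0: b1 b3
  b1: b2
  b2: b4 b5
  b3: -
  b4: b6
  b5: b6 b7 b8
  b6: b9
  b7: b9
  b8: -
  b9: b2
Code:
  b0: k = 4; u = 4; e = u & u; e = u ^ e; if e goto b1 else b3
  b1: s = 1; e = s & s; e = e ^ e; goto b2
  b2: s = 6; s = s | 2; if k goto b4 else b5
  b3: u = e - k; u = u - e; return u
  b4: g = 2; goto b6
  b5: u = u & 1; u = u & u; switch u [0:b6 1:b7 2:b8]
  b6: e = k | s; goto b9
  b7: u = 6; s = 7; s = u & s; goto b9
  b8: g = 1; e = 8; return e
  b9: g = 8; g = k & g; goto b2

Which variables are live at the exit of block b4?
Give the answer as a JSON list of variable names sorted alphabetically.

def/use:
  b0: def={e,k,u} ue=∅
  b1: def={e,s} ue=∅
  b2: def={s} ue={k}
  b3: def={u} ue={e,k}
  b4: def={g} ue=∅
  b5: def={u} ue={u}
  b6: def={e} ue={k,s}
  b7: def={s,u} ue=∅
  b8: def={e,g} ue=∅
  b9: def={g} ue={k}

Live sets:
  b0: in=∅ out={e,k,u}
  b1: in={k,u} out={k,u}
  b2: in={k,u} out={k,s,u}
  b3: in={e,k} out=∅
  b4: in={k,s,u} out={k,s,u}
  b5: in={k,s,u} out={k,s,u}
  b6: in={k,s,u} out={k,u}
  b7: in={k} out={k,u}
  b8: in=∅ out=∅
  b9: in={k,u} out={k,u}

live-out(b4) = ["k", "s", "u"]

Answer: ["k", "s", "u"]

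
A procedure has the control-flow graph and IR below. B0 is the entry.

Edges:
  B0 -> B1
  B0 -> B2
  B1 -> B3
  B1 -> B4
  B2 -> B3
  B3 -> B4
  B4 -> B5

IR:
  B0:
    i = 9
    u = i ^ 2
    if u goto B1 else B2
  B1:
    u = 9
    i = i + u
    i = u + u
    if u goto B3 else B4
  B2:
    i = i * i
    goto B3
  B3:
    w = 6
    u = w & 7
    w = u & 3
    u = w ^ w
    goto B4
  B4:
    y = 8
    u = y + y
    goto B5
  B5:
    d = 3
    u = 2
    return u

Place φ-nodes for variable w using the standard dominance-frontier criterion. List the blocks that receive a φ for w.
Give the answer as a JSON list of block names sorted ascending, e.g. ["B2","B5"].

Answer: ["B4"]

Working:
idom tree: B1←B0 B2←B0 B3←B0 B4←B0 B5←B4
Dom at joins:
  B3: preds {B1,B2}: {B0,B1} ∩ {B0,B2} = {B0}; idom=B0
  B4: preds {B1,B3}: {B0,B1} ∩ {B0,B3} = {B0}; idom=B0

DF walk-up:
  join B3 pred B1: B1 stop@B0
  join B3 pred B2: B2 stop@B0
  join B4 pred B1: B1 stop@B0
  join B4 pred B3: B3 stop@B0
  B0 → ∅
  B1 → {B3,B4}
  B2 → {B3}
  B3 → {B4}
  B4 → ∅
  B5 → ∅

φ for w: defs {B3}
  DF⁺ = {B4}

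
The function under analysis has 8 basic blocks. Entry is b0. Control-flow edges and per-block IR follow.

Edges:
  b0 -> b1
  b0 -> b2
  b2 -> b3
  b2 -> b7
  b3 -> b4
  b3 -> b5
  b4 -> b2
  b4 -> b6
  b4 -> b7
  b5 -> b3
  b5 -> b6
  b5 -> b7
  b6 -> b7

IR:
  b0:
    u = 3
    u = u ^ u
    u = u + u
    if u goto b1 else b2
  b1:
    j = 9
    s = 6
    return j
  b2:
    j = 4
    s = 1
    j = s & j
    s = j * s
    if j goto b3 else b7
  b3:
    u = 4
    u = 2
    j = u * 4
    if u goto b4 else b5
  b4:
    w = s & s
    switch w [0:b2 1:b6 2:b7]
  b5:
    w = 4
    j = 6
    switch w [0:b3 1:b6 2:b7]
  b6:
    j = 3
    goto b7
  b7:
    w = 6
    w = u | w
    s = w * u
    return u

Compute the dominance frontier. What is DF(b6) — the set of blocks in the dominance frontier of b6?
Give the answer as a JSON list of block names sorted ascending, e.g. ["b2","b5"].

Answer: ["b7"]

Analysis:
idom tree: b1←b0 b2←b0 b3←b2 b4←b3 b5←b3 b6←b3 b7←b2
Dom at joins:
  b2: preds {b0,b4}: {b0} ∩ {b0,b2,b3,b4} = {b0}; idom=b0
  b3: preds {b2,b5}: {b0,b2} ∩ {b0,b2,b3,b5} = {b0,b2}; idom=b2
  b6: preds {b4,b5}: {b0,b2,b3,b4} ∩ {b0,b2,b3,b5} = {b0,b2,b3}; idom=b3
  b7: preds {b2,b4,b5,b6}: {b0,b2} ∩ {b0,b2,b3,b4} ∩ {b0,b2,b3,b5} ∩ {b0,b2,b3,b6} = {b0,b2}; idom=b2

Frontier:
  b2←b0: walk · to b0
  b2←b4: walk b4→b3→b2 to b0
  b3←b2: walk · to b2
  b3←b5: walk b5→b3 to b2
  b6←b4: walk b4 to b3
  b6←b5: walk b5 to b3
  b7←b2: walk · to b2
  b7←b4: walk b4→b3 to b2
  b7←b5: walk b5→b3 to b2
  b7←b6: walk b6→b3 to b2
  b0 → ∅
  b1 → ∅
  b2 → {b2}
  b3 → {b2,b3,b7}
  b4 → {b2,b6,b7}
  b5 → {b3,b6,b7}
  b6 → {b7}
  b7 → ∅

DF(b6) = ["b7"]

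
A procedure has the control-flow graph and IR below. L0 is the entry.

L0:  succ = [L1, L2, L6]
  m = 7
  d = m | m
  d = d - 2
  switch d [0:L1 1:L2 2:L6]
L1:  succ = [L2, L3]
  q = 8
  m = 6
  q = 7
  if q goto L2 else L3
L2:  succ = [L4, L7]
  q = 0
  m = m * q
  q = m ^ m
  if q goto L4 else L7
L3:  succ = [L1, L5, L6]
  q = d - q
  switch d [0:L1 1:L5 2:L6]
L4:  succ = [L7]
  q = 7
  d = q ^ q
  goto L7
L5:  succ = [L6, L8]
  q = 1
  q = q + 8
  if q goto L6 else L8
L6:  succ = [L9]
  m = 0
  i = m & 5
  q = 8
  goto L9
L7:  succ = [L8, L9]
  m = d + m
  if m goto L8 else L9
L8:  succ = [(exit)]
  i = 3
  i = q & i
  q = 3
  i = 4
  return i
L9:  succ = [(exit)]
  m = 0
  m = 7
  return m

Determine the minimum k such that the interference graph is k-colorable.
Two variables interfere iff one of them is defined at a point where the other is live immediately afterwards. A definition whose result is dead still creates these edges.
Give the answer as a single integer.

Per-block:
  L0 def {d,m} use ∅
  L1 def {m,q} use ∅
  L2 def {m,q} use {m}
  L3 def {q} use {d,q}
  L4 def {d,q} use ∅
  L5 def {q} use ∅
  L6 def {i,m,q} use ∅
  L7 def {m} use {d,m}
  L8 def {i,q} use {q}
  L9 def {m} use ∅

Backward fixpoint:
  L0: in=∅ out={d,m}
  L1: in={d} out={d,m,q}
  L2: in={d,m} out={d,m,q}
  L3: in={d,q} out={d}
  L4: in={m} out={d,m,q}
  L5: in=∅ out={q}
  L6: in=∅ out=∅
  L7: in={d,m,q} out={q}
  L8: in={q} out=∅
  L9: in=∅ out=∅

Interference:
  d: {m,q}
  i: {q}
  m: {d,q}
  q: {d,i,m}

Registers:
  clique {d,m,q} ⇒ need ≥ 3
  assign d→R1 i→R1 m→R2 q→R0 — no edge inside a register ⇒ χ ≤ 3
  χ = 3

Answer: 3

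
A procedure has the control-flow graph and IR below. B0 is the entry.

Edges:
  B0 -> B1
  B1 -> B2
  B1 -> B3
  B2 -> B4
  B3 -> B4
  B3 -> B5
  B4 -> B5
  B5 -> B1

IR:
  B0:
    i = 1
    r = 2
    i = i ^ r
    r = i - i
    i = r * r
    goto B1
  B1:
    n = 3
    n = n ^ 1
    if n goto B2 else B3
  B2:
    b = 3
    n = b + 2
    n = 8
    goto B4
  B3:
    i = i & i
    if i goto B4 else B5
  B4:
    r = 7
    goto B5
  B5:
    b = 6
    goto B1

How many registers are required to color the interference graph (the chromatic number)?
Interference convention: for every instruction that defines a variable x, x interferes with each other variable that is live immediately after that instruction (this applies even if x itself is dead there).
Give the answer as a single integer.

Answer: 2

Working:
def/use:
  B0: def={i,r} ue=∅
  B1: def={n} ue=∅
  B2: def={b,n} ue=∅
  B3: def={i} ue={i}
  B4: def={r} ue=∅
  B5: def={b} ue=∅

Live sets:
  B0 li=∅ lo={i}
  B1 li={i} lo={i}
  B2 li={i} lo={i}
  B3 li={i} lo={i}
  B4 li={i} lo={i}
  B5 li={i} lo={i}

Interfere edges:
  b: {i}
  i: {b,n,r}
  n: {i}
  r: {i}

Registers:
  clique {b,i} ⇒ need ≥ 2
  assign b→R1 i→R0 n→R1 r→R1 — no edge inside a register ⇒ χ ≤ 2
  χ = 2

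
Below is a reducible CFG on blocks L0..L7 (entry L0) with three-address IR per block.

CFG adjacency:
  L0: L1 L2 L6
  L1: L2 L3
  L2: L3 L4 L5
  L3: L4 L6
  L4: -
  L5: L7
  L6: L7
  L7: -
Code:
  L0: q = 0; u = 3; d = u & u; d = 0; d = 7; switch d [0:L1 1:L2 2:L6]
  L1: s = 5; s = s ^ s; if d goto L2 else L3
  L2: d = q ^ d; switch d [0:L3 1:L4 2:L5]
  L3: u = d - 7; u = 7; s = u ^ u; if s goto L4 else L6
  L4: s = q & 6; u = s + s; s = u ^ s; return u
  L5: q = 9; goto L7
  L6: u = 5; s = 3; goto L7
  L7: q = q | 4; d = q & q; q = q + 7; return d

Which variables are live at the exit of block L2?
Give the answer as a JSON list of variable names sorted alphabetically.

Per-block:
  L0 def {d,q,u} use ∅
  L1 def {s} use {d}
  L2 def {d} use {d,q}
  L3 def {s,u} use {d}
  L4 def {s,u} use {q}
  L5 def {q} use ∅
  L6 def {s,u} use ∅
  L7 def {d,q} use {q}

Liveness:
  L0 li=∅ lo={d,q}
  L1 li={d,q} lo={d,q}
  L2 li={d,q} lo={d,q}
  L3 li={d,q} lo={q}
  L4 li={q} lo=∅
  L5 li=∅ lo={q}
  L6 li={q} lo={q}
  L7 li={q} lo=∅

live-out(L2) = ["d", "q"]

Answer: ["d", "q"]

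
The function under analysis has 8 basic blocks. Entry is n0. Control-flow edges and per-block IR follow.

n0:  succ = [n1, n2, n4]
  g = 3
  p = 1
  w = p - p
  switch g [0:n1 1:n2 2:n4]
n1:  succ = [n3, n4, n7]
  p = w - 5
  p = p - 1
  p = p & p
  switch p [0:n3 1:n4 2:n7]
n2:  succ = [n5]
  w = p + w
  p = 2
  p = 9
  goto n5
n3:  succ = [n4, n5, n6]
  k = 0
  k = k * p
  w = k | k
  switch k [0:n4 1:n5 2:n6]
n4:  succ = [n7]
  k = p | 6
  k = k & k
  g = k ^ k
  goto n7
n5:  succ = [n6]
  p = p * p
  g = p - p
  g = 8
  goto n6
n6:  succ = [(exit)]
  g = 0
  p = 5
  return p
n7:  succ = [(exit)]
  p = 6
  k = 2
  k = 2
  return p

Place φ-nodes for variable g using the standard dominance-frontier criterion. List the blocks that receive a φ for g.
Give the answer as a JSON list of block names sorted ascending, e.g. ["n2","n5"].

Answer: ["n6", "n7"]

Working:
idom tree: n1←n0 n2←n0 n3←n1 n4←n0 n5←n0 n6←n0 n7←n0
Dom at joins:
  n4: preds {n0,n1,n3}: {n0} ∩ {n0,n1} ∩ {n0,n1,n3} = {n0}; idom=n0
  n5: preds {n2,n3}: {n0,n2} ∩ {n0,n1,n3} = {n0}; idom=n0
  n6: preds {n3,n5}: {n0,n1,n3} ∩ {n0,n5} = {n0}; idom=n0
  n7: preds {n1,n4}: {n0,n1} ∩ {n0,n4} = {n0}; idom=n0

DF derivation:
  n4←n0: walk · to n0
  n4←n1: walk n1 to n0
  n4←n3: walk n3→n1 to n0
  n5←n2: walk n2 to n0
  n5←n3: walk n3→n1 to n0
  n6←n3: walk n3→n1 to n0
  n6←n5: walk n5 to n0
  n7←n1: walk n1 to n0
  n7←n4: walk n4 to n0
  n0: DF=∅
  n1: DF={n4,n5,n6,n7}
  n2: DF={n5}
  n3: DF={n4,n5,n6}
  n4: DF={n7}
  n5: DF={n6}
  n6: DF=∅
  n7: DF=∅

φ for g: defs {n0,n4,n5,n6}
  DF⁺ = {n6,n7}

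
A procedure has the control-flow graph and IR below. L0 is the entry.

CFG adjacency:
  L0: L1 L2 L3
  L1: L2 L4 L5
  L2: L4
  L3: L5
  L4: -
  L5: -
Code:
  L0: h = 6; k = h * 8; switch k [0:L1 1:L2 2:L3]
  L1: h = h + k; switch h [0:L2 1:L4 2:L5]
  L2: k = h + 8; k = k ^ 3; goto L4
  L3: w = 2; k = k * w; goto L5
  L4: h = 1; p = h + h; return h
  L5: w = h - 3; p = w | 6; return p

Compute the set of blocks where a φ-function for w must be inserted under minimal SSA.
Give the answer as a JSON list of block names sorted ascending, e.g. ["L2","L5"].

Answer: ["L5"]

Analysis:
idom tree: L1←L0 L2←L0 L3←L0 L4←L0 L5←L0
Dom at joins:
  L2: preds {L0,L1}: {L0} ∩ {L0,L1} = {L0}; idom=L0
  L4: preds {L1,L2}: {L0,L1} ∩ {L0,L2} = {L0}; idom=L0
  L5: preds {L1,L3}: {L0,L1} ∩ {L0,L3} = {L0}; idom=L0

DF walk-up:
  join L2 pred L0: · stop@L0
  join L2 pred L1: L1 stop@L0
  join L4 pred L1: L1 stop@L0
  join L4 pred L2: L2 stop@L0
  join L5 pred L1: L1 stop@L0
  join L5 pred L3: L3 stop@L0
  L0 → ∅
  L1 → {L2,L4,L5}
  L2 → {L4}
  L3 → {L5}
  L4 → ∅
  L5 → ∅

φ for w: defs {L3,L5}
  DF⁺ = {L5}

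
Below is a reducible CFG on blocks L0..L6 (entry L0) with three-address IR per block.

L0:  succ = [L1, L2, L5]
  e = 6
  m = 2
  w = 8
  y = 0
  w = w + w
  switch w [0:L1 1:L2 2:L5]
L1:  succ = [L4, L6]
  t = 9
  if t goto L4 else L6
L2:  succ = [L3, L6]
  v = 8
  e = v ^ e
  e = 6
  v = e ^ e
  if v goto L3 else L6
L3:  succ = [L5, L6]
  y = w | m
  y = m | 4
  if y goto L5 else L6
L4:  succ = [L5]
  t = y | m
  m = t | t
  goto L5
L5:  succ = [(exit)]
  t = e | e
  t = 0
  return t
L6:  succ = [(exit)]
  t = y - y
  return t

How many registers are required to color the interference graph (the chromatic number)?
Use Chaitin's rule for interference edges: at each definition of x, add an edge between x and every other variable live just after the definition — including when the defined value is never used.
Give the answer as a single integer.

Block summaries:
  L0: def={e,m,w,y} ue=∅
  L1: def={t} ue=∅
  L2: def={e,v} ue={e}
  L3: def={y} ue={m,w}
  L4: def={m,t} ue={m,y}
  L5: def={t} ue={e}
  L6: def={t} ue={y}

Liveness:
  L0 li=∅ lo={e,m,w,y}
  L1 li={e,m,y} lo={e,m,y}
  L2 li={e,m,w,y} lo={e,m,w,y}
  L3 li={e,m,w} lo={e,y}
  L4 li={e,m,y} lo={e}
  L5 li={e} lo=∅
  L6 li={y} lo=∅

Conflict graph:
  e↔{m,t,v,w,y}
  m↔{e,t,v,w,y}
  t↔{e,m,y}
  v↔{e,m,w,y}
  w↔{e,m,v,y}
  y↔{e,m,t,v,w}

Chromatic number:
  clique {e,m,v,w,y} ⇒ need ≥ 5
  5-colouring: c0={e}  c1={m}  c2={y}  c3={t,v}  c4={w}
  χ = 5

Answer: 5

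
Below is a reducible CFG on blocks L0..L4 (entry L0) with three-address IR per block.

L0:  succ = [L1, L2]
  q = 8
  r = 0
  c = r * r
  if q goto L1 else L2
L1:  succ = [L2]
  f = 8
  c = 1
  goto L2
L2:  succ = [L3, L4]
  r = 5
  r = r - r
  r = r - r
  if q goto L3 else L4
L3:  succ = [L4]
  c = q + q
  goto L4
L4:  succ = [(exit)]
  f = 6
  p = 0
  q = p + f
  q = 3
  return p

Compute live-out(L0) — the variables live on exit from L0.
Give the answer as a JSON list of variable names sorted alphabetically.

def/use:
  L0 def {c,q,r} use ∅
  L1 def {c,f} use ∅
  L2 def {r} use {q}
  L3 def {c} use {q}
  L4 def {f,p,q} use ∅

Live sets:
  L0: in=∅ out={q}
  L1: in={q} out={q}
  L2: in={q} out={q}
  L3: in={q} out=∅
  L4: in=∅ out=∅

live-out(L0) = ["q"]

Answer: ["q"]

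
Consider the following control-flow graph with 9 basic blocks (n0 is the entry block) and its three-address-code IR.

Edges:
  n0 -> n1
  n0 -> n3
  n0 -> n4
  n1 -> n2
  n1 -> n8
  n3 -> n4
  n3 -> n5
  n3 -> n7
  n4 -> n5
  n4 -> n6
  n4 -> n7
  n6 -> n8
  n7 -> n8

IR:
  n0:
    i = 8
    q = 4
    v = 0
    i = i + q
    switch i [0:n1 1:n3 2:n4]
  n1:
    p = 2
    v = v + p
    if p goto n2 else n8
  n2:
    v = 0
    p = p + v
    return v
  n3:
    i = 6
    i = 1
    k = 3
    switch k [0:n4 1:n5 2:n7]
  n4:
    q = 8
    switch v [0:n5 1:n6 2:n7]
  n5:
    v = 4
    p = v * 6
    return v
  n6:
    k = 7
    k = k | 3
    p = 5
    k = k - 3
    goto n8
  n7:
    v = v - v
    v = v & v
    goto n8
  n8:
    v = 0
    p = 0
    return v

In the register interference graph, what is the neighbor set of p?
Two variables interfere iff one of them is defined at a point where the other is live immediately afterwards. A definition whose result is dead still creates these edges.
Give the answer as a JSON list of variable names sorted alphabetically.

Block summaries:
  n0 def {i,q,v} use ∅
  n1 def {p,v} use {v}
  n2 def {p,v} use {p}
  n3 def {i,k} use ∅
  n4 def {q} use {v}
  n5 def {p,v} use ∅
  n6 def {k,p} use ∅
  n7 def {v} use {v}
  n8 def {p,v} use ∅

Live sets:
  live n0: ∅→{v}
  live n1: {v}→{p}
  live n2: {p}→∅
  live n3: {v}→{v}
  live n4: {v}→{v}
  live n5: ∅→∅
  live n6: ∅→∅
  live n7: {v}→∅
  live n8: ∅→∅

Conflict graph:
  i: {q,v}
  k: {p,v}
  p: {k,v}
  q: {i,v}
  v: {i,k,p,q}

N(p) = ["k", "v"]

Answer: ["k", "v"]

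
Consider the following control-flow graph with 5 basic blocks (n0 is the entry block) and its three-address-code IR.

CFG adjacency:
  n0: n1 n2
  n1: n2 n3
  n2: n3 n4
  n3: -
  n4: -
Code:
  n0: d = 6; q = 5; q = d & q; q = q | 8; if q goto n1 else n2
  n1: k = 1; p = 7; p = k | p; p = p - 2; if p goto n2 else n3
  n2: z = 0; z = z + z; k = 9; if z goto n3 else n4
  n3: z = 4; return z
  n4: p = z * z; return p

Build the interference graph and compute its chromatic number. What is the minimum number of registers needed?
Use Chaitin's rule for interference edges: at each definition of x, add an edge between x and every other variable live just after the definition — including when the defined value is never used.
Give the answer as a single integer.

Block summaries:
  n0 def {d,q} use ∅
  n1 def {k,p} use ∅
  n2 def {k,z} use ∅
  n3 def {z} use ∅
  n4 def {p} use {z}

Liveness:
  n0 li=∅ lo=∅
  n1 li=∅ lo=∅
  n2 li=∅ lo={z}
  n3 li=∅ lo=∅
  n4 li={z} lo=∅

Conflict graph:
  d: {q}
  k: {p,z}
  p: {k}
  q: {d}
  z: {k}

Colouring:
  {d,q} pairwise interfere (2-clique) ⇒ χ ≥ 2
  2-colouring: c0={d,k}  c1={p,q,z}
  χ = 2

Answer: 2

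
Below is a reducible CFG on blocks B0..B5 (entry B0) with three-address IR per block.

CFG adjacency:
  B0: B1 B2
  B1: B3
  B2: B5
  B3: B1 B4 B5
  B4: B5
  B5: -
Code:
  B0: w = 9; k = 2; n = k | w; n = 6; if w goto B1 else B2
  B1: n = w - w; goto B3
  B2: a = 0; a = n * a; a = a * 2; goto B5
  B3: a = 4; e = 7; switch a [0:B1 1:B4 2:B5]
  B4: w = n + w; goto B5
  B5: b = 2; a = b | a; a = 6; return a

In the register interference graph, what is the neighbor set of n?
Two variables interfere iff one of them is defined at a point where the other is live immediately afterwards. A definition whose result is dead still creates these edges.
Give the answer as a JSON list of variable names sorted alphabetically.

Answer: ["a", "e", "w"]

Derivation:
def/use:
  B0 def {k,n,w} use ∅
  B1 def {n} use {w}
  B2 def {a} use {n}
  B3 def {a,e} use ∅
  B4 def {w} use {n,w}
  B5 def {a,b} use {a}

Live sets:
  B0: in=∅ out={n,w}
  B1: in={w} out={n,w}
  B2: in={n} out={a}
  B3: in={n,w} out={a,n,w}
  B4: in={a,n,w} out={a}
  B5: in={a} out=∅

Interfere edges:
  a: {b,e,n,w}
  b: {a}
  e: {a,n,w}
  k: {w}
  n: {a,e,w}
  w: {a,e,k,n}

N(n) = ["a", "e", "w"]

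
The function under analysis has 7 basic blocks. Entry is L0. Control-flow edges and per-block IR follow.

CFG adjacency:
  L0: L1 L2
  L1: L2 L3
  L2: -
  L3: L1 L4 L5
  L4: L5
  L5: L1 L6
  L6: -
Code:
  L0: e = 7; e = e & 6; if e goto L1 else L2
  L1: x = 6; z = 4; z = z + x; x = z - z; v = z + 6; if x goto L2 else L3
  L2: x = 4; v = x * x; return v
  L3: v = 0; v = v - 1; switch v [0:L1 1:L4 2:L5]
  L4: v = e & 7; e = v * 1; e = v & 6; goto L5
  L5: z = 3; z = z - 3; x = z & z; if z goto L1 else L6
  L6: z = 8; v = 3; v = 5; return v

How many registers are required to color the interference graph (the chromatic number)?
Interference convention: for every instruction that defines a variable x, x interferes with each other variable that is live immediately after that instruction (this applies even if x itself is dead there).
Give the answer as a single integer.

Per-block:
  L0: def={e} ue=∅
  L1: def={v,x,z} ue=∅
  L2: def={v,x} ue=∅
  L3: def={v} ue=∅
  L4: def={e,v} ue={e}
  L5: def={x,z} ue=∅
  L6: def={v,z} ue=∅

Live sets:
  L0: in=∅ out={e}
  L1: in={e} out={e}
  L2: in=∅ out=∅
  L3: in={e} out={e}
  L4: in={e} out={e}
  L5: in={e} out={e}
  L6: in=∅ out=∅

Interference:
  e↔{v,x,z}
  v↔{e,x}
  x↔{e,v,z}
  z↔{e,x}

Registers:
  lower bound: {e,v,x} mutually conflict ⇒ χ ≥ 3
  assign e→R0 v→R2 x→R1 z→R2 — no edge inside a register ⇒ χ ≤ 3
  χ = 3

Answer: 3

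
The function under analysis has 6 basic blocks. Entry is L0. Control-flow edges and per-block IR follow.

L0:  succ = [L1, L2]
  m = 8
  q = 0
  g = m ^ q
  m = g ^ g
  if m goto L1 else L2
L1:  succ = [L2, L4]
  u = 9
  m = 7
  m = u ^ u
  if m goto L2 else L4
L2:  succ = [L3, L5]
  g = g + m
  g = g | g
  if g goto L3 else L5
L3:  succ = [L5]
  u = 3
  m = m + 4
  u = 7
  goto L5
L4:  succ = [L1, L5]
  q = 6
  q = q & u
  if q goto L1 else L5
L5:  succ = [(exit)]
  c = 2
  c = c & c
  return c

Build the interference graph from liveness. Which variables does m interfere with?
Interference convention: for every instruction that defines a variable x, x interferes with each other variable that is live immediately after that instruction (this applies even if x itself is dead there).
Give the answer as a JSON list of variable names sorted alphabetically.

Answer: ["g", "q", "u"]

Working:
Block summaries:
  L0 def {g,m,q} use ∅
  L1 def {m,u} use ∅
  L2 def {g} use {g,m}
  L3 def {m,u} use {m}
  L4 def {q} use {u}
  L5 def {c} use ∅

Backward fixpoint:
  L0 li=∅ lo={g,m}
  L1 li={g} lo={g,m,u}
  L2 li={g,m} lo={m}
  L3 li={m} lo=∅
  L4 li={g,u} lo={g}
  L5 li=∅ lo=∅

Interfere edges:
  c↔∅
  g↔{m,q,u}
  m↔{g,q,u}
  q↔{g,m,u}
  u↔{g,m,q}

N(m) = ["g", "q", "u"]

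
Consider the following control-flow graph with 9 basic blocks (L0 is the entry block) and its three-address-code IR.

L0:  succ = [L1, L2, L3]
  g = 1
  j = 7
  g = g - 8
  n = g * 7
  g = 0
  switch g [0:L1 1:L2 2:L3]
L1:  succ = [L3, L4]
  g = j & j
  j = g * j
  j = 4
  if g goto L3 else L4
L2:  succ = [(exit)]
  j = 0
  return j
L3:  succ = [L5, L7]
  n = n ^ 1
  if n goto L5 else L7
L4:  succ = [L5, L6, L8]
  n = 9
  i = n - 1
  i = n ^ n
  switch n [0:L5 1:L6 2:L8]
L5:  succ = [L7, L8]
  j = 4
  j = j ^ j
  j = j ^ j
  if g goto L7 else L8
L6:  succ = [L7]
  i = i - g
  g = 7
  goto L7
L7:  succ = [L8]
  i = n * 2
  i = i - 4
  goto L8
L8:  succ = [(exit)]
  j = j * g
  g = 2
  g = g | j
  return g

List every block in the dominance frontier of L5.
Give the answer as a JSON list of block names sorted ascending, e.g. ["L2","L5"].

idom tree: L1←L0 L2←L0 L3←L0 L4←L1 L5←L0 L6←L4 L7←L0 L8←L0
Join-block Dom:
  L3: preds {L0,L1}: {L0} ∩ {L0,L1} = {L0}; idom=L0
  L5: preds {L3,L4}: {L0,L3} ∩ {L0,L1,L4} = {L0}; idom=L0
  L7: preds {L3,L5,L6}: {L0,L3} ∩ {L0,L5} ∩ {L0,L1,L4,L6} = {L0}; idom=L0
  L8: preds {L4,L5,L7}: {L0,L1,L4} ∩ {L0,L5} ∩ {L0,L7} = {L0}; idom=L0

Frontier:
  L3←L0: walk · to L0
  L3←L1: walk L1 to L0
  L5←L3: walk L3 to L0
  L5←L4: walk L4→L1 to L0
  L7←L3: walk L3 to L0
  L7←L5: walk L5 to L0
  L7←L6: walk L6→L4→L1 to L0
  L8←L4: walk L4→L1 to L0
  L8←L5: walk L5 to L0
  L8←L7: walk L7 to L0
  L0 → ∅
  L1 → {L3,L5,L7,L8}
  L2 → ∅
  L3 → {L5,L7}
  L4 → {L5,L7,L8}
  L5 → {L7,L8}
  L6 → {L7}
  L7 → {L8}
  L8 → ∅

DF(L5) = ["L7", "L8"]

Answer: ["L7", "L8"]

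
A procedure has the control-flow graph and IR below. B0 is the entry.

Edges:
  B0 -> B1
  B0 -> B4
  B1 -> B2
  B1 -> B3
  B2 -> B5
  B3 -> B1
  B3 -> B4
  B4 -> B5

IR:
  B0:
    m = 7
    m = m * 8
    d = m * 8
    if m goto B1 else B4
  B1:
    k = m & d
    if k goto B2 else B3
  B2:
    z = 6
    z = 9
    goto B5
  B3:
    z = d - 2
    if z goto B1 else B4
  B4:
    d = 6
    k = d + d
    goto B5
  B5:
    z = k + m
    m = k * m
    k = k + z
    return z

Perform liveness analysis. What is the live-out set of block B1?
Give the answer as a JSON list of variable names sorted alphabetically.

Answer: ["d", "k", "m"]

Analysis:
Per-block:
  B0: {d,m} / ∅
  B1: {k} / {d,m}
  B2: {z} / ∅
  B3: {z} / {d}
  B4: {d,k} / ∅
  B5: {k,m,z} / {k,m}

Liveness:
  B0: in=∅ out={d,m}
  B1: in={d,m} out={d,k,m}
  B2: in={k,m} out={k,m}
  B3: in={d,m} out={d,m}
  B4: in={m} out={k,m}
  B5: in={k,m} out=∅

live-out(B1) = ["d", "k", "m"]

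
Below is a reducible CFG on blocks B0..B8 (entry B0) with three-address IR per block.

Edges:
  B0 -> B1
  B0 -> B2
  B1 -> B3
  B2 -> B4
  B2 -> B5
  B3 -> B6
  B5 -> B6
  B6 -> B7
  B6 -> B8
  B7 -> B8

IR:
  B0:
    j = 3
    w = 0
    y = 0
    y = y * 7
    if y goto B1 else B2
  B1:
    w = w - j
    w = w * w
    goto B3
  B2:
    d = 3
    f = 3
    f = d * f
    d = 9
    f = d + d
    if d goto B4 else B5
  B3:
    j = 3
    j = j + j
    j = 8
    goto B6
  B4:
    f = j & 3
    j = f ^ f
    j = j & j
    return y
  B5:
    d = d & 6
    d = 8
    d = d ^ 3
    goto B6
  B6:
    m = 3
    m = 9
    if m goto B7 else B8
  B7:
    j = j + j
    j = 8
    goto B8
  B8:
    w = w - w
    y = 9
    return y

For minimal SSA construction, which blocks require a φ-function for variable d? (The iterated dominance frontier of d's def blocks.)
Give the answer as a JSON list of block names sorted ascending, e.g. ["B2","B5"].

Answer: ["B6"]

Analysis:
idom tree: B1←B0 B2←B0 B3←B1 B4←B2 B5←B2 B6←B0 B7←B6 B8←B6
Dom at joins:
  B6: preds {B3,B5}: {B0,B1,B3} ∩ {B0,B2,B5} = {B0}; idom=B0
  B8: preds {B6,B7}: {B0,B6} ∩ {B0,B6,B7} = {B0,B6}; idom=B6

DF walk-up:
  join B6 pred B3: B3→B1 stop@B0
  join B6 pred B5: B5→B2 stop@B0
  join B8 pred B6: · stop@B6
  join B8 pred B7: B7 stop@B6
  DF(B0)=∅
  DF(B1)={B6}
  DF(B2)={B6}
  DF(B3)={B6}
  DF(B4)=∅
  DF(B5)={B6}
  DF(B6)=∅
  DF(B7)={B8}
  DF(B8)=∅

φ for d: defs {B2,B5}
  DF⁺ = {B6}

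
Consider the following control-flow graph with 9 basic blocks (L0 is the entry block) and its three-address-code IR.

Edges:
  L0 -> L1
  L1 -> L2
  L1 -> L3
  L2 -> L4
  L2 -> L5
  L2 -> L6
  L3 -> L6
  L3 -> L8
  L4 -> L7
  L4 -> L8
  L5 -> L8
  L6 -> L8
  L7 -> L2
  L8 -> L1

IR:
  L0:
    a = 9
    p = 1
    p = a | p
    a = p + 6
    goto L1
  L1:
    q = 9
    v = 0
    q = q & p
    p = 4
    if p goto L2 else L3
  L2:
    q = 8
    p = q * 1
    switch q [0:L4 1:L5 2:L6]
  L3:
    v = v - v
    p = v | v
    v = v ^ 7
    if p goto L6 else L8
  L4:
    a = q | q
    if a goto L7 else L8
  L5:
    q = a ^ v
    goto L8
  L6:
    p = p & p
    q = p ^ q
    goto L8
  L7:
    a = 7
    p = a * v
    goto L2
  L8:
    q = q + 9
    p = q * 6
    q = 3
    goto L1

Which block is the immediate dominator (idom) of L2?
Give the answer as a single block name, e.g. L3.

idom tree: L1←L0 L2←L1 L3←L1 L4←L2 L5←L2 L6←L1 L7←L4 L8←L1
Dom at joins:
  L1: preds {L0,L8}: {L0} ∩ {L0,L1,L8} = {L0}; idom=L0
  L2: preds {L1,L7}: {L0,L1} ∩ {L0,L1,L2,L4,L7} = {L0,L1}; idom=L1
  L6: preds {L2,L3}: {L0,L1,L2} ∩ {L0,L1,L3} = {L0,L1}; idom=L1
  L8: preds {L3,L4,L5,L6}: {L0,L1,L3} ∩ {L0,L1,L2,L4} ∩ {L0,L1,L2,L5} ∩ {L0,L1,L6} = {L0,L1}; idom=L1

idom(L2) = L1

Answer: L1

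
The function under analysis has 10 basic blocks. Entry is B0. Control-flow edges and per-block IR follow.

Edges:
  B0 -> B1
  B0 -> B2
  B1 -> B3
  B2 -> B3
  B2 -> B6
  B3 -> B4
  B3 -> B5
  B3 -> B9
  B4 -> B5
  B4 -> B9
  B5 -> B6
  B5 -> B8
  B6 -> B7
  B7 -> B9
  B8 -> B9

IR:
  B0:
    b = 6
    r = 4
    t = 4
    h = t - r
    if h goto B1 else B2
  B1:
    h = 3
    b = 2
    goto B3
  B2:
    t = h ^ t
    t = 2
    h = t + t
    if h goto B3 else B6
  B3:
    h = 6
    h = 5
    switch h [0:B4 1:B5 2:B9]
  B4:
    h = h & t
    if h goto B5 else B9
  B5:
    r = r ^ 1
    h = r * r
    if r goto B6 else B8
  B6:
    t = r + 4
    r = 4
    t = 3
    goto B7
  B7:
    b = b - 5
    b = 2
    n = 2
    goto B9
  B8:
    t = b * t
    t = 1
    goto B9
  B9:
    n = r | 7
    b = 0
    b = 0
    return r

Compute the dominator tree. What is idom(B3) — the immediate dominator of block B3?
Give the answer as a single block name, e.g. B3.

idom tree: B1←B0 B2←B0 B3←B0 B4←B3 B5←B3 B6←B0 B7←B6 B8←B5 B9←B0
Dom∩ at merges:
  B3: preds {B1,B2}: {B0,B1} ∩ {B0,B2} = {B0}; idom=B0
  B5: preds {B3,B4}: {B0,B3} ∩ {B0,B3,B4} = {B0,B3}; idom=B3
  B6: preds {B2,B5}: {B0,B2} ∩ {B0,B3,B5} = {B0}; idom=B0
  B9: preds {B3,B4,B7,B8}: {B0,B3} ∩ {B0,B3,B4} ∩ {B0,B6,B7} ∩ {B0,B3,B5,B8} = {B0}; idom=B0

idom(B3) = B0

Answer: B0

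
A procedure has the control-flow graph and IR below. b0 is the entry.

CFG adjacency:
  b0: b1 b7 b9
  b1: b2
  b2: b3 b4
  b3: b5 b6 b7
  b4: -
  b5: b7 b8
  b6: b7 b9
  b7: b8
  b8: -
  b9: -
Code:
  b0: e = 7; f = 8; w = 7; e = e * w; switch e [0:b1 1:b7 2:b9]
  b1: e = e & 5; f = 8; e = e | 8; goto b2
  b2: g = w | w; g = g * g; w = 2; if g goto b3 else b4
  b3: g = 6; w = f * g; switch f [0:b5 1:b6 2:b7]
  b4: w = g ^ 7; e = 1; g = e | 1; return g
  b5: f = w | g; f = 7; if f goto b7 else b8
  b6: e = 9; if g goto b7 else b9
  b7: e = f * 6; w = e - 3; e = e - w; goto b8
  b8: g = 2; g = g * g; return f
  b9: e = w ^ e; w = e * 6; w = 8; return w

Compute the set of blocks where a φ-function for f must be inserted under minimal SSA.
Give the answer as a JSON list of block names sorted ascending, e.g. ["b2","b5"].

Answer: ["b7", "b8", "b9"]

Derivation:
idom tree: b1←b0 b2←b1 b3←b2 b4←b2 b5←b3 b6←b3 b7←b0 b8←b0 b9←b0
Dom∩ at merges:
  b7: preds {b0,b3,b5,b6}: {b0} ∩ {b0,b1,b2,b3} ∩ {b0,b1,b2,b3,b5} ∩ {b0,b1,b2,b3,b6} = {b0}; idom=b0
  b8: preds {b5,b7}: {b0,b1,b2,b3,b5} ∩ {b0,b7} = {b0}; idom=b0
  b9: preds {b0,b6}: {b0} ∩ {b0,b1,b2,b3,b6} = {b0}; idom=b0

DF walk-up:
  join b7 pred b0: · stop@b0
  join b7 pred b3: b3→b2→b1 stop@b0
  join b7 pred b5: b5→b3→b2→b1 stop@b0
  join b7 pred b6: b6→b3→b2→b1 stop@b0
  join b8 pred b5: b5→b3→b2→b1 stop@b0
  join b8 pred b7: b7 stop@b0
  join b9 pred b0: · stop@b0
  join b9 pred b6: b6→b3→b2→b1 stop@b0
  DF(b0)=∅
  DF(b1)={b7,b8,b9}
  DF(b2)={b7,b8,b9}
  DF(b3)={b7,b8,b9}
  DF(b4)=∅
  DF(b5)={b7,b8}
  DF(b6)={b7,b9}
  DF(b7)={b8}
  DF(b8)=∅
  DF(b9)=∅

φ for f: defs {b0,b1,b5}
  DF⁺ = {b7,b8,b9}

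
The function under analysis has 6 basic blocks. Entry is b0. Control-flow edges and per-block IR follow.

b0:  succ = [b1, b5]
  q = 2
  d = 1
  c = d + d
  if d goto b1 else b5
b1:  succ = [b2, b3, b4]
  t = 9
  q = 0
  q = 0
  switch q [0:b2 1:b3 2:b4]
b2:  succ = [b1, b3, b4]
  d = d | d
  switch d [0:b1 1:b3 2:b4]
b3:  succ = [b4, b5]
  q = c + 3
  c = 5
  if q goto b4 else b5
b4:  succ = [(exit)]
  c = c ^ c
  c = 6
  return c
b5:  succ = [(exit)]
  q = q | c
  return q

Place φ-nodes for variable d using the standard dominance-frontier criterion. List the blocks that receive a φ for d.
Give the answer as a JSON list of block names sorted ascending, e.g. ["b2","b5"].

idom tree: b1←b0 b2←b1 b3←b1 b4←b1 b5←b0
Dom at joins:
  b1: preds {b0,b2}: {b0} ∩ {b0,b1,b2} = {b0}; idom=b0
  b3: preds {b1,b2}: {b0,b1} ∩ {b0,b1,b2} = {b0,b1}; idom=b1
  b4: preds {b1,b2,b3}: {b0,b1} ∩ {b0,b1,b2} ∩ {b0,b1,b3} = {b0,b1}; idom=b1
  b5: preds {b0,b3}: {b0} ∩ {b0,b1,b3} = {b0}; idom=b0

Frontier:
  b1←b0: walk · to b0
  b1←b2: walk b2→b1 to b0
  b3←b1: walk · to b1
  b3←b2: walk b2 to b1
  b4←b1: walk · to b1
  b4←b2: walk b2 to b1
  b4←b3: walk b3 to b1
  b5←b0: walk · to b0
  b5←b3: walk b3→b1 to b0
  b0 → ∅
  b1 → {b1,b5}
  b2 → {b1,b3,b4}
  b3 → {b4,b5}
  b4 → ∅
  b5 → ∅

φ for d: defs {b0,b2}
  DF⁺ = {b1,b3,b4,b5}

Answer: ["b1", "b3", "b4", "b5"]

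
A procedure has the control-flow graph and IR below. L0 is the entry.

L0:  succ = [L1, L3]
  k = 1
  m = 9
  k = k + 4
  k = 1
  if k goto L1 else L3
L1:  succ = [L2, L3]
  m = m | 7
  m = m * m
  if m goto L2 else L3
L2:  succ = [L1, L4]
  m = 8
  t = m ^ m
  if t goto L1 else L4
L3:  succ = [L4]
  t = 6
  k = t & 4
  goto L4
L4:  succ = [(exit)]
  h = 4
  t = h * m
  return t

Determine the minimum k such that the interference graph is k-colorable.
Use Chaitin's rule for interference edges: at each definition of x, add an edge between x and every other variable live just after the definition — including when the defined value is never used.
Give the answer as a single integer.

Block summaries:
  L0 def {k,m} use ∅
  L1 def {m} use {m}
  L2 def {m,t} use ∅
  L3 def {k,t} use ∅
  L4 def {h,t} use {m}

Liveness:
  live L0: ∅→{m}
  live L1: {m}→{m}
  live L2: ∅→{m}
  live L3: {m}→{m}
  live L4: {m}→∅

Interference:
  h↔{m}
  k↔{m}
  m↔{h,k,t}
  t↔{m}

Colouring:
  clique {h,m} ⇒ need ≥ 2
  2-colouring: r0={m}  r1={h,k,t}
  χ = 2

Answer: 2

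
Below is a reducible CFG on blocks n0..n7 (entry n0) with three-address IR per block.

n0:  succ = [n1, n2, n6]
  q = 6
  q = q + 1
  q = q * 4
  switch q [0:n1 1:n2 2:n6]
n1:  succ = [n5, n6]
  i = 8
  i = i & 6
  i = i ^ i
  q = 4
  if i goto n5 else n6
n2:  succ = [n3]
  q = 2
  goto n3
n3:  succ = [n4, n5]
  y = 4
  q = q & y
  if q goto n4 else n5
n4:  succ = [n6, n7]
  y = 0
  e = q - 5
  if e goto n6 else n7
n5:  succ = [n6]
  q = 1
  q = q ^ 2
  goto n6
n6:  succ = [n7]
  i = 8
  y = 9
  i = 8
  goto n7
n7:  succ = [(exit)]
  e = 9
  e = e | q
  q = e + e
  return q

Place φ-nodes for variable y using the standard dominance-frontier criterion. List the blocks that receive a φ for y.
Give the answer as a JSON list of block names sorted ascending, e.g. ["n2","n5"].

Answer: ["n5", "n6", "n7"]

Analysis:
idom tree: n1←n0 n2←n0 n3←n2 n4←n3 n5←n0 n6←n0 n7←n0
Dom∩ at merges:
  n5: preds {n1,n3}: {n0,n1} ∩ {n0,n2,n3} = {n0}; idom=n0
  n6: preds {n0,n1,n4,n5}: {n0} ∩ {n0,n1} ∩ {n0,n2,n3,n4} ∩ {n0,n5} = {n0}; idom=n0
  n7: preds {n4,n6}: {n0,n2,n3,n4} ∩ {n0,n6} = {n0}; idom=n0

Frontier:
  n5←n1: walk n1 to n0
  n5←n3: walk n3→n2 to n0
  n6←n0: walk · to n0
  n6←n1: walk n1 to n0
  n6←n4: walk n4→n3→n2 to n0
  n6←n5: walk n5 to n0
  n7←n4: walk n4→n3→n2 to n0
  n7←n6: walk n6 to n0
  DF(n0)=∅
  DF(n1)={n5,n6}
  DF(n2)={n5,n6,n7}
  DF(n3)={n5,n6,n7}
  DF(n4)={n6,n7}
  DF(n5)={n6}
  DF(n6)={n7}
  DF(n7)=∅

φ for y: defs {n3,n4,n6}
  DF⁺ = {n5,n6,n7}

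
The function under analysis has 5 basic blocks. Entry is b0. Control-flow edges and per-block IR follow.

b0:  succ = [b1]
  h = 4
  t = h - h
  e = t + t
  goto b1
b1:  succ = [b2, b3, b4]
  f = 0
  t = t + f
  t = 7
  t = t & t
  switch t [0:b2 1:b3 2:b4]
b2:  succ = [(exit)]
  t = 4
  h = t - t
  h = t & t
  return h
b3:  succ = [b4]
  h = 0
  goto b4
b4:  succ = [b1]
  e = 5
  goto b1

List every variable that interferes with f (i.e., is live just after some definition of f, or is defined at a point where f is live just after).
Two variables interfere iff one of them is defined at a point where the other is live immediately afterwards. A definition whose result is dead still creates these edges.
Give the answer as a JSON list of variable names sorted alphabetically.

Answer: ["t"]

Derivation:
Block summaries:
  b0 def {e,h,t} use ∅
  b1 def {f,t} use {t}
  b2 def {h,t} use ∅
  b3 def {h} use ∅
  b4 def {e} use ∅

Backward fixpoint:
  b0 li=∅ lo={t}
  b1 li={t} lo={t}
  b2 li=∅ lo=∅
  b3 li={t} lo={t}
  b4 li={t} lo={t}

Interfere edges:
  e — {t}
  f — {t}
  h — {t}
  t — {e,f,h}

N(f) = ["t"]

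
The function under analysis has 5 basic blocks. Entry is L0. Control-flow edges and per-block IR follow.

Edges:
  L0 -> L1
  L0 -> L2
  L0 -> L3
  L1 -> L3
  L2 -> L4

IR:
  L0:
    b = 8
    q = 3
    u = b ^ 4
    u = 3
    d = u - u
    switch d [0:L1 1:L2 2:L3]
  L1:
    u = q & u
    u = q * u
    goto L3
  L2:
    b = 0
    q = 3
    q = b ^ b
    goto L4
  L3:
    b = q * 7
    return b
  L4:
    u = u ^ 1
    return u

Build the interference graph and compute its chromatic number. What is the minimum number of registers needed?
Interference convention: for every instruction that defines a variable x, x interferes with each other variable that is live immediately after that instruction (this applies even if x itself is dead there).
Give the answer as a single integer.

Answer: 3

Working:
Per-block:
  L0 def {b,d,q,u} use ∅
  L1 def {u} use {q,u}
  L2 def {b,q} use ∅
  L3 def {b} use {q}
  L4 def {u} use {u}

Live sets:
  L0 li=∅ lo={q,u}
  L1 li={q,u} lo={q}
  L2 li={u} lo={u}
  L3 li={q} lo=∅
  L4 li={u} lo=∅

Conflict graph:
  b↔{q,u}
  d↔{q,u}
  q↔{b,d,u}
  u↔{b,d,q}

Chromatic number:
  {b,q,u} pairwise interfere (3-clique) ⇒ χ ≥ 3
  assign b→R2 d→R2 q→R0 u→R1 — no edge inside a register ⇒ χ ≤ 3
  χ = 3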